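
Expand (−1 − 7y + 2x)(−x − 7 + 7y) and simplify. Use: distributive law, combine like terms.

−13x + 7 + 42y + 21xy − 49y^2 − 2x^2

(−1 − 7y + 2x)(−x − 7 + 7y)
= x + 7 − 7y + 7xy + 49y − 49y^2 − 2x^2 − 14x + 14xy    [distributive law]
= −13x + 7 + 42y + 21xy − 49y^2 − 2x^2    [combine like terms]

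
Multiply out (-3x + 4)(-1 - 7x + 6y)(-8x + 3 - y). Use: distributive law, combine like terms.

263x^2 - 43x - 221xy - 168x^3 + 123x^2y + 18xy^2 - 12 + 76y - 24y^2

(-3x + 4)(-1 - 7x + 6y)(-8x + 3 - y)
= (3x + 21x^2 - 18xy - 4 - 28x + 24y)(-8x + 3 - y)    [distributive law]
= (-25x + 21x^2 - 18xy - 4 + 24y)(-8x + 3 - y)    [combine like terms]
= 200x^2 - 75x + 25xy - 168x^3 + 63x^2 - 21x^2y + 144x^2y - 54xy + 18xy^2 + 32x - 12 + 4y - 192xy + 72y - 24y^2    [distributive law]
= 263x^2 - 43x - 221xy - 168x^3 + 123x^2y + 18xy^2 - 12 + 76y - 24y^2    [combine like terms]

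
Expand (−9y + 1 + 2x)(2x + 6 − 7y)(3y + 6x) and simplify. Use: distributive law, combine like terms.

(−9y + 1 + 2x)(2x + 6 − 7y)(3y + 6x)
= (−18xy − 54y + 63y^2 + 2x + 6 − 7y + 4x^2 + 12x − 14xy)(3y + 6x)    [distributive law]
= (−32xy − 61y + 63y^2 + 14x + 6 + 4x^2)(3y + 6x)    [combine like terms]
= −96xy^2 − 192x^2y − 183y^2 − 366xy + 189y^3 + 378xy^2 + 42xy + 84x^2 + 18y + 36x + 12x^2y + 24x^3    [distributive law]
= 282xy^2 − 180x^2y − 183y^2 − 324xy + 189y^3 + 84x^2 + 18y + 36x + 24x^3    [combine like terms]

282xy^2 − 180x^2y − 183y^2 − 324xy + 189y^3 + 84x^2 + 18y + 36x + 24x^3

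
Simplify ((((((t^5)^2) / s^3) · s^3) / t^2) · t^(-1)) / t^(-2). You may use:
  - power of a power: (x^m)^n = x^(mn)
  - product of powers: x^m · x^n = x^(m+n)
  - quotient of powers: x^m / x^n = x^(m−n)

t^9

((((((t^5)^2) / s^3) · s^3) / t^2) · t^(-1)) / t^(-2)
= ((((t^10 / s^3) · s^3) / t^2) · t^(-1)) / t^(-2)    [power of a power]
= t^9    [quotient of powers; product of powers]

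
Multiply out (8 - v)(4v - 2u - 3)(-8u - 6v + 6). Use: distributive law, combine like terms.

-172uv - 234v² + 354v + 128u² + 96u - 144 + 20uv² + 24v³ - 16u²v

(8 - v)(4v - 2u - 3)(-8u - 6v + 6)
= (32v - 16u - 24 - 4v² + 2uv + 3v)(-8u - 6v + 6)    [distributive law]
= (35v - 16u - 24 - 4v² + 2uv)(-8u - 6v + 6)    [combine like terms]
= -280uv - 210v² + 210v + 128u² + 96uv - 96u + 192u + 144v - 144 + 32uv² + 24v³ - 24v² - 16u²v - 12uv² + 12uv    [distributive law]
= -172uv - 234v² + 354v + 128u² + 96u - 144 + 20uv² + 24v³ - 16u²v    [combine like terms]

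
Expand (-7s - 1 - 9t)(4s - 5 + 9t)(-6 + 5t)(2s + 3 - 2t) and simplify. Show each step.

336s^3 + 132s^2 + 742s^2t - 280s^3t - 710s^2t^2 - 618s + 2237st - 1651st^2 + 180st^3 - 90 - 513t + 2380t^2 - 2547t^3 + 810t^4

(-7s - 1 - 9t)(4s - 5 + 9t)(-6 + 5t)(2s + 3 - 2t)
= (-28s^2 + 35s - 63st - 4s + 5 - 9t - 36st + 45t - 81t^2)(-6 + 5t)(2s + 3 - 2t)    [distributive law]
= (-28s^2 + 31s - 99st + 5 + 36t - 81t^2)(-6 + 5t)(2s + 3 - 2t)    [combine like terms]
= (168s^2 - 140s^2t - 186s + 155st + 594st - 495st^2 - 30 + 25t - 216t + 180t^2 + 486t^2 - 405t^3)(2s + 3 - 2t)    [distributive law]
= (168s^2 - 140s^2t - 186s + 749st - 495st^2 - 30 - 191t + 666t^2 - 405t^3)(2s + 3 - 2t)    [combine like terms]
= 336s^3 + 504s^2 - 336s^2t - 280s^3t - 420s^2t + 280s^2t^2 - 372s^2 - 558s + 372st + 1498s^2t + 2247st - 1498st^2 - 990s^2t^2 - 1485st^2 + 990st^3 - 60s - 90 + 60t - 382st - 573t + 382t^2 + 1332st^2 + 1998t^2 - 1332t^3 - 810st^3 - 1215t^3 + 810t^4    [distributive law]
= 336s^3 + 132s^2 + 742s^2t - 280s^3t - 710s^2t^2 - 618s + 2237st - 1651st^2 + 180st^3 - 90 - 513t + 2380t^2 - 2547t^3 + 810t^4    [combine like terms]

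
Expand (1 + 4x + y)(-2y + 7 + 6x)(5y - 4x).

(1 + 4x + y)(-2y + 7 + 6x)(5y - 4x)
= (-2y + 7 + 6x - 8xy + 28x + 24x^2 - 2y^2 + 7y + 6xy)(5y - 4x)    [distributive law]
= (5y + 7 + 34x - 2xy + 24x^2 - 2y^2)(5y - 4x)    [combine like terms]
= 25y^2 - 20xy + 35y - 28x + 170xy - 136x^2 - 10xy^2 + 8x^2y + 120x^2y - 96x^3 - 10y^3 + 8xy^2    [distributive law]
= 25y^2 + 150xy + 35y - 28x - 136x^2 - 2xy^2 + 128x^2y - 96x^3 - 10y^3    [combine like terms]

25y^2 + 150xy + 35y - 28x - 136x^2 - 2xy^2 + 128x^2y - 96x^3 - 10y^3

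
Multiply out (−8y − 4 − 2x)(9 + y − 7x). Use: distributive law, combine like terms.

(−8y − 4 − 2x)(9 + y − 7x)
= −72y − 8y^2 + 56xy − 36 − 4y + 28x − 18x − 2xy + 14x^2    [distributive law]
= −76y − 8y^2 + 54xy − 36 + 10x + 14x^2    [combine like terms]

−76y − 8y^2 + 54xy − 36 + 10x + 14x^2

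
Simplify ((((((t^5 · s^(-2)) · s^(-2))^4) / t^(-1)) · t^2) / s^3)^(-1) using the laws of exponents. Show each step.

s^19·t^(-23)

((((((t^5 · s^(-2)) · s^(-2))^4) / t^(-1)) · t^2) / s^3)^(-1)
= ((((((t^5 · s^(-2)) · s^(-2))^4) / t^(-1)) · t^2)^(-1)) / ((s^3)^(-1))    [power of a quotient]
= ((((((t^5 · s^(-2)) · s^(-2))^4) / t^(-1))^(-1)) · ((t^2)^(-1))) / ((s^3)^(-1))    [power of a product]
= ((((((t^5 · s^(-2)) · s^(-2))^4)^(-1)) / ((t^(-1))^(-1))) · ((t^2)^(-1))) / ((s^3)^(-1))    [power of a quotient]
= (((((t^5 · s^(-2)) · s^(-2))^(-4)) / ((t^(-1))^(-1))) · ((t^2)^(-1))) / ((s^3)^(-1))    [power of a power]
= (((((t^5 · s^(-2))^(-4)) · ((s^(-2))^(-4))) / ((t^(-1))^(-1))) · ((t^2)^(-1))) / ((s^3)^(-1))    [power of a product]
= ((((((t^5)^(-4)) · ((s^(-2))^(-4))) · ((s^(-2))^(-4))) / ((t^(-1))^(-1))) · ((t^2)^(-1))) / ((s^3)^(-1))    [power of a product]
= ((((t^(-20) · ((s^(-2))^(-4))) · ((s^(-2))^(-4))) / ((t^(-1))^(-1))) · ((t^2)^(-1))) / ((s^3)^(-1))    [power of a power]
= ((((t^(-20) · s^8) · ((s^(-2))^(-4))) / ((t^(-1))^(-1))) · ((t^2)^(-1))) / ((s^3)^(-1))    [power of a power]
= ((((t^(-20) · s^8) · s^8) / ((t^(-1))^(-1))) · ((t^2)^(-1))) / ((s^3)^(-1))    [power of a power]
= ((((t^(-20) · s^8) · s^8) / t) · ((t^2)^(-1))) / ((s^3)^(-1))    [power of a power]
= ((((t^(-20) · s^8) · s^8) / t) · t^(-2)) / ((s^3)^(-1))    [power of a power]
= ((((t^(-20) · s^8) · s^8) / t) · t^(-2)) / s^(-3)    [power of a power]
= s^19·t^(-23)    [quotient of powers; product of powers]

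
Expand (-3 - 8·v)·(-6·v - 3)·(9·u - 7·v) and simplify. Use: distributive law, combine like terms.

(-3 - 8·v)·(-6·v - 3)·(9·u - 7·v)
= (18·v + 9 + 48·v^2 + 24·v)·(9·u - 7·v)    [distributive law]
= (42·v + 9 + 48·v^2)·(9·u - 7·v)    [combine like terms]
= 378·u·v - 294·v^2 + 81·u - 63·v + 432·u·v^2 - 336·v^3    [distributive law]

378·u·v - 294·v^2 + 81·u - 63·v + 432·u·v^2 - 336·v^3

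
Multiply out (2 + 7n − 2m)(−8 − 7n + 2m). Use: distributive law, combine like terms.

−16 − 70n + 20m − 49n^2 + 28mn − 4m^2

(2 + 7n − 2m)(−8 − 7n + 2m)
= −16 − 14n + 4m − 56n − 49n^2 + 14mn + 16m + 14mn − 4m^2    [distributive law]
= −16 − 70n + 20m − 49n^2 + 28mn − 4m^2    [combine like terms]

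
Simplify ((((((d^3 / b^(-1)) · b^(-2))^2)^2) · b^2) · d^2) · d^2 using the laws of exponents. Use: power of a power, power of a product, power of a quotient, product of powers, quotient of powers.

b^(-2)d^16

((((((d^3 / b^(-1)) · b^(-2))^2)^2) · b^2) · d^2) · d^2
= (((((d^3 / b^(-1)) · b^(-2))^4) · b^2) · d^2) · d^2    [power of a power]
= (((((d^3 / b^(-1))^4) · ((b^(-2))^4)) · b^2) · d^2) · d^2    [power of a product]
= ((((((d^3)^4) / ((b^(-1))^4)) · ((b^(-2))^4)) · b^2) · d^2) · d^2    [power of a quotient]
= ((((d^12 / ((b^(-1))^4)) · ((b^(-2))^4)) · b^2) · d^2) · d^2    [power of a power]
= ((((d^12 / b^(-4)) · ((b^(-2))^4)) · b^2) · d^2) · d^2    [power of a power]
= ((((d^12 / b^(-4)) · b^(-8)) · b^2) · d^2) · d^2    [power of a power]
= b^(-2)d^16    [quotient of powers; product of powers]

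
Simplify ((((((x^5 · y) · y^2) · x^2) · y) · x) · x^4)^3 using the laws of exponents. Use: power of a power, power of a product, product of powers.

x^36·y^12

((((((x^5 · y) · y^2) · x^2) · y) · x) · x^4)^3
= ((((((x^5 · y) · y^2) · x^2) · y) · x)^3) · ((x^4)^3)    [power of a product]
= ((((((x^5 · y) · y^2) · x^2) · y)^3) · (x^3)) · ((x^4)^3)    [power of a product]
= ((((((x^5 · y) · y^2) · x^2)^3) · (y^3)) · (x^3)) · ((x^4)^3)    [power of a product]
= ((((((x^5 · y) · y^2)^3) · ((x^2)^3)) · (y^3)) · (x^3)) · ((x^4)^3)    [power of a product]
= ((((((x^5 · y)^3) · ((y^2)^3)) · ((x^2)^3)) · (y^3)) · (x^3)) · ((x^4)^3)    [power of a product]
= (((((((x^5)^3) · (y^3)) · ((y^2)^3)) · ((x^2)^3)) · (y^3)) · (x^3)) · ((x^4)^3)    [power of a product]
= (((((x^15 · (y^3)) · ((y^2)^3)) · ((x^2)^3)) · (y^3)) · (x^3)) · ((x^4)^3)    [power of a power]
= (((((x^15 · y^3) · y^6) · ((x^2)^3)) · (y^3)) · (x^3)) · ((x^4)^3)    [power of a power]
= (((((x^15 · y^3) · y^6) · x^6) · (y^3)) · (x^3)) · ((x^4)^3)    [power of a power]
= (((((x^15 · y^3) · y^6) · x^6) · y^3) · x^3) · x^12    [power of a power]
= x^36·y^12    [product of powers]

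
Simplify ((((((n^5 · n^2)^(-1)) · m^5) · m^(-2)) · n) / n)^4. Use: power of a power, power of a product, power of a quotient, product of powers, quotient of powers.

((((((n^5 · n^2)^(-1)) · m^5) · m^(-2)) · n) / n)^4
= ((((((n^5 · n^2)^(-1)) · m^5) · m^(-2)) · n)^4) / (n^4)    [power of a quotient]
= ((((((n^5 · n^2)^(-1)) · m^5) · m^(-2))^4) · (n^4)) / (n^4)    [power of a product]
= ((((((n^5 · n^2)^(-1)) · m^5)^4) · ((m^(-2))^4)) · (n^4)) / (n^4)    [power of a product]
= ((((((n^5 · n^2)^(-1))^4) · ((m^5)^4)) · ((m^(-2))^4)) · (n^4)) / (n^4)    [power of a product]
= (((((n^5 · n^2)^(-4)) · ((m^5)^4)) · ((m^(-2))^4)) · (n^4)) / (n^4)    [power of a power]
= ((((((n^5)^(-4)) · ((n^2)^(-4))) · ((m^5)^4)) · ((m^(-2))^4)) · (n^4)) / (n^4)    [power of a product]
= ((((n^(-20) · ((n^2)^(-4))) · ((m^5)^4)) · ((m^(-2))^4)) · (n^4)) / (n^4)    [power of a power]
= ((((n^(-20) · n^(-8)) · ((m^5)^4)) · ((m^(-2))^4)) · (n^4)) / (n^4)    [power of a power]
= (((n^(-28) · ((m^5)^4)) · ((m^(-2))^4)) · (n^4)) / (n^4)    [product of powers]
= (((n^(-28) · m^20) · ((m^(-2))^4)) · (n^4)) / (n^4)    [power of a power]
= (((n^(-28) · m^20) · m^(-8)) · (n^4)) / (n^4)    [power of a power]
= m^12n^(-28)    [quotient of powers; product of powers]

m^12n^(-28)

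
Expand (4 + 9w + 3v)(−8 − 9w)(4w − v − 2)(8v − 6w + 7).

686vw − 2418w^2 + 232w + 808v^2 + 1072v + 448 − 2745vw^2 − 648w^3 + 573v^2w − 2430vw^3 + 1944w^4 − 378v^2w^2 + 192v^3 + 216v^3w

(4 + 9w + 3v)(−8 − 9w)(4w − v − 2)(8v − 6w + 7)
= (−32 − 36w − 72w − 81w^2 − 24v − 27vw)(4w − v − 2)(8v − 6w + 7)    [distributive law]
= (−32 − 108w − 81w^2 − 24v − 27vw)(4w − v − 2)(8v − 6w + 7)    [combine like terms]
= (−128w + 32v + 64 − 432w^2 + 108vw + 216w − 324w^3 + 81vw^2 + 162w^2 − 96vw + 24v^2 + 48v − 108vw^2 + 27v^2w + 54vw)(8v − 6w + 7)    [distributive law]
= (88w + 80v + 64 − 270w^2 + 66vw − 324w^3 − 27vw^2 + 24v^2 + 27v^2w)(8v − 6w + 7)    [combine like terms]
= 704vw − 528w^2 + 616w + 640v^2 − 480vw + 560v + 512v − 384w + 448 − 2160vw^2 + 1620w^3 − 1890w^2 + 528v^2w − 396vw^2 + 462vw − 2592vw^3 + 1944w^4 − 2268w^3 − 216v^2w^2 + 162vw^3 − 189vw^2 + 192v^3 − 144v^2w + 168v^2 + 216v^3w − 162v^2w^2 + 189v^2w    [distributive law]
= 686vw − 2418w^2 + 232w + 808v^2 + 1072v + 448 − 2745vw^2 − 648w^3 + 573v^2w − 2430vw^3 + 1944w^4 − 378v^2w^2 + 192v^3 + 216v^3w    [combine like terms]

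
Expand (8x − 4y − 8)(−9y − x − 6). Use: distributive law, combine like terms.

(8x − 4y − 8)(−9y − x − 6)
= −72xy − 8x² − 48x + 36y² + 4xy + 24y + 72y + 8x + 48    [distributive law]
= −68xy − 8x² − 40x + 36y² + 96y + 48    [combine like terms]

−68xy − 8x² − 40x + 36y² + 96y + 48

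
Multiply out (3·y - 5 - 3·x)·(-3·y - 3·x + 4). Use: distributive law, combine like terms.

-9·y² + 27·y + 3·x - 20 + 9·x²

(3·y - 5 - 3·x)·(-3·y - 3·x + 4)
= -9·y² - 9·x·y + 12·y + 15·y + 15·x - 20 + 9·x·y + 9·x² - 12·x    [distributive law]
= -9·y² + 27·y + 3·x - 20 + 9·x²    [combine like terms]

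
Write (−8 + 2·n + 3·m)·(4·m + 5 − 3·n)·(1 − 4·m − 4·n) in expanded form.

(−8 + 2·n + 3·m)·(4·m + 5 − 3·n)·(1 − 4·m − 4·n)
= (−32·m − 40 + 24·n + 8·m·n + 10·n − 6·n^2 + 12·m^2 + 15·m − 9·m·n)·(1 − 4·m − 4·n)    [distributive law]
= (−17·m − 40 + 34·n − m·n − 6·n^2 + 12·m^2)·(1 − 4·m − 4·n)    [combine like terms]
= −17·m + 68·m^2 + 68·m·n − 40 + 160·m + 160·n + 34·n − 136·m·n − 136·n^2 − m·n + 4·m^2·n + 4·m·n^2 − 6·n^2 + 24·m·n^2 + 24·n^3 + 12·m^2 − 48·m^3 − 48·m^2·n    [distributive law]
= 143·m + 80·m^2 − 69·m·n − 40 + 194·n − 142·n^2 − 44·m^2·n + 28·m·n^2 + 24·n^3 − 48·m^3    [combine like terms]

143·m + 80·m^2 − 69·m·n − 40 + 194·n − 142·n^2 − 44·m^2·n + 28·m·n^2 + 24·n^3 − 48·m^3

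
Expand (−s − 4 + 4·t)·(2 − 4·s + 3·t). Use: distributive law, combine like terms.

(−s − 4 + 4·t)·(2 − 4·s + 3·t)
= −2·s + 4·s² − 3·s·t − 8 + 16·s − 12·t + 8·t − 16·s·t + 12·t²    [distributive law]
= 14·s + 4·s² − 19·s·t − 8 − 4·t + 12·t²    [combine like terms]

14·s + 4·s² − 19·s·t − 8 − 4·t + 12·t²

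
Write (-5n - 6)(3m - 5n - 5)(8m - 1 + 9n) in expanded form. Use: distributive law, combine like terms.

-120m^2n + 293mn + 65mn^2 + 470n^2 + 225n^3 + 215n - 144m^2 + 258m - 30

(-5n - 6)(3m - 5n - 5)(8m - 1 + 9n)
= (-15mn + 25n^2 + 25n - 18m + 30n + 30)(8m - 1 + 9n)    [distributive law]
= (-15mn + 25n^2 + 55n - 18m + 30)(8m - 1 + 9n)    [combine like terms]
= -120m^2n + 15mn - 135mn^2 + 200mn^2 - 25n^2 + 225n^3 + 440mn - 55n + 495n^2 - 144m^2 + 18m - 162mn + 240m - 30 + 270n    [distributive law]
= -120m^2n + 293mn + 65mn^2 + 470n^2 + 225n^3 + 215n - 144m^2 + 258m - 30    [combine like terms]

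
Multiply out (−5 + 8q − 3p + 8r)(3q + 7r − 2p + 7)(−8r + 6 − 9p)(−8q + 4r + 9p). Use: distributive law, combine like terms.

−640q^2r − 736qr^2 + 1876pqr − 1968q^2 − 2264qr + 222pq + 5448pq^2 − 5751p^2q + 672r^3 + 220pr^2 + 1624r^2 + 4650pr − 2367p^2r + 2241p^2 + 1215p^3 + 1680q − 840r − 1890p + 1536q^3r + 4352q^2r^2 + 1568pq^2r − 1152q^3 + 1728pq^3 − 3744p^2q^2 + 1024qr^3 − 6176pqr^2 − 6060p^2qr + 2457p^3q − 4864pr^3 − 732p^2r^2 + 2349p^3r − 486p^4 − 1792r^4

(−5 + 8q − 3p + 8r)(3q + 7r − 2p + 7)(−8r + 6 − 9p)(−8q + 4r + 9p)
= (−15q − 35r + 10p − 35 + 24q^2 + 56qr − 16pq + 56q − 9pq − 21pr + 6p^2 − 21p + 24qr + 56r^2 − 16pr + 56r)(−8r + 6 − 9p)(−8q + 4r + 9p)    [distributive law]
= (41q + 21r − 11p − 35 + 24q^2 + 80qr − 25pq − 37pr + 6p^2 + 56r^2)(−8r + 6 − 9p)(−8q + 4r + 9p)    [combine like terms]
= (−328qr + 246q − 369pq − 168r^2 + 126r − 189pr + 88pr − 66p + 99p^2 + 280r − 210 + 315p − 192q^2r + 144q^2 − 216pq^2 − 640qr^2 + 480qr − 720pqr + 200pqr − 150pq + 225p^2q + 296pr^2 − 222pr + 333p^2r − 48p^2r + 36p^2 − 54p^3 − 448r^3 + 336r^2 − 504pr^2)(−8q + 4r + 9p)    [distributive law]
= (152qr + 246q − 519pq + 168r^2 + 406r − 323pr + 249p + 135p^2 − 210 − 192q^2r + 144q^2 − 216pq^2 − 640qr^2 − 520pqr + 225p^2q − 208pr^2 + 285p^2r − 54p^3 − 448r^3)(−8q + 4r + 9p)    [combine like terms]
= −1216q^2r + 608qr^2 + 1368pqr − 1968q^2 + 984qr + 2214pq + 4152pq^2 − 2076pqr − 4671p^2q − 1344qr^2 + 672r^3 + 1512pr^2 − 3248qr + 1624r^2 + 3654pr + 2584pqr − 1292pr^2 − 2907p^2r − 1992pq + 996pr + 2241p^2 − 1080p^2q + 540p^2r + 1215p^3 + 1680q − 840r − 1890p + 1536q^3r − 768q^2r^2 − 1728pq^2r − 1152q^3 + 576q^2r + 1296pq^2 + 1728pq^3 − 864pq^2r − 1944p^2q^2 + 5120q^2r^2 − 2560qr^3 − 5760pqr^2 + 4160pq^2r − 2080pqr^2 − 4680p^2qr − 1800p^2q^2 + 900p^2qr + 2025p^3q + 1664pqr^2 − 832pr^3 − 1872p^2r^2 − 2280p^2qr + 1140p^2r^2 + 2565p^3r + 432p^3q − 216p^3r − 486p^4 + 3584qr^3 − 1792r^4 − 4032pr^3    [distributive law]
= −640q^2r − 736qr^2 + 1876pqr − 1968q^2 − 2264qr + 222pq + 5448pq^2 − 5751p^2q + 672r^3 + 220pr^2 + 1624r^2 + 4650pr − 2367p^2r + 2241p^2 + 1215p^3 + 1680q − 840r − 1890p + 1536q^3r + 4352q^2r^2 + 1568pq^2r − 1152q^3 + 1728pq^3 − 3744p^2q^2 + 1024qr^3 − 6176pqr^2 − 6060p^2qr + 2457p^3q − 4864pr^3 − 732p^2r^2 + 2349p^3r − 486p^4 − 1792r^4    [combine like terms]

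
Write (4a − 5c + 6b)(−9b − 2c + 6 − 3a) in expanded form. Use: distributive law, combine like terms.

−54ab + 7ac + 24a − 12a² + 33bc + 10c² − 30c − 54b² + 36b

(4a − 5c + 6b)(−9b − 2c + 6 − 3a)
= −36ab − 8ac + 24a − 12a² + 45bc + 10c² − 30c + 15ac − 54b² − 12bc + 36b − 18ab    [distributive law]
= −54ab + 7ac + 24a − 12a² + 33bc + 10c² − 30c − 54b² + 36b    [combine like terms]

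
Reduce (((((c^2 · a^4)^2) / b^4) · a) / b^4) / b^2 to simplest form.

(((((c^2 · a^4)^2) / b^4) · a) / b^4) / b^2
= ((((((c^2)^2) · ((a^4)^2)) / b^4) · a) / b^4) / b^2    [power of a product]
= ((((c^4 · ((a^4)^2)) / b^4) · a) / b^4) / b^2    [power of a power]
= ((((c^4 · a^8) / b^4) · a) / b^4) / b^2    [power of a power]
= a^9·b^(-10)·c^4    [quotient of powers; product of powers]

a^9·b^(-10)·c^4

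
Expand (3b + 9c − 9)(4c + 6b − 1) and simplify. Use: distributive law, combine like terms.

(3b + 9c − 9)(4c + 6b − 1)
= 12bc + 18b² − 3b + 36c² + 54bc − 9c − 36c − 54b + 9    [distributive law]
= 66bc + 18b² − 57b + 36c² − 45c + 9    [combine like terms]

66bc + 18b² − 57b + 36c² − 45c + 9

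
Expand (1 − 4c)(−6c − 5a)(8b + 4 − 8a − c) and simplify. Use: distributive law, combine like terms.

(1 − 4c)(−6c − 5a)(8b + 4 − 8a − c)
= (−6c − 5a + 24c^2 + 20ac)(8b + 4 − 8a − c)    [distributive law]
= −48bc − 24c + 48ac + 6c^2 − 40ab − 20a + 40a^2 + 5ac + 192bc^2 + 96c^2 − 192ac^2 − 24c^3 + 160abc + 80ac − 160a^2c − 20ac^2    [distributive law]
= −48bc − 24c + 133ac + 102c^2 − 40ab − 20a + 40a^2 + 192bc^2 − 212ac^2 − 24c^3 + 160abc − 160a^2c    [combine like terms]

−48bc − 24c + 133ac + 102c^2 − 40ab − 20a + 40a^2 + 192bc^2 − 212ac^2 − 24c^3 + 160abc − 160a^2c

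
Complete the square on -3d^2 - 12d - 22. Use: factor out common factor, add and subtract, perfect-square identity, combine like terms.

-3d^2 - 12d - 22
= -3(d^2 + 4d) - 22    [factor out -3 from the d-terms]
= -3(d^2 + 4d + 4 - 4) - 22    [add and subtract 4 inside the bracket]
= -3(d + 2)^2 + 12 - 22    [perfect-square identity]
= -3(d + 2)^2 - 10    [combine constants]

-3(d + 2)^2 - 10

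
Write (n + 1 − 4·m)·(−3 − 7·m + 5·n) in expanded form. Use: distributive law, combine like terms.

(n + 1 − 4·m)·(−3 − 7·m + 5·n)
= −3·n − 7·m·n + 5·n^2 − 3 − 7·m + 5·n + 12·m + 28·m^2 − 20·m·n    [distributive law]
= 2·n − 27·m·n + 5·n^2 − 3 + 5·m + 28·m^2    [combine like terms]

2·n − 27·m·n + 5·n^2 − 3 + 5·m + 28·m^2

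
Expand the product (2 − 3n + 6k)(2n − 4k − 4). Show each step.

(2 − 3n + 6k)(2n − 4k − 4)
= 4n − 8k − 8 − 6n² + 12kn + 12n + 12kn − 24k² − 24k    [distributive law]
= 16n − 32k − 8 − 6n² + 24kn − 24k²    [combine like terms]

16n − 32k − 8 − 6n² + 24kn − 24k²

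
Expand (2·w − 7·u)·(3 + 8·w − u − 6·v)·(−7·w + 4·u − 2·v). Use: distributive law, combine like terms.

(2·w − 7·u)·(3 + 8·w − u − 6·v)·(−7·w + 4·u − 2·v)
= (6·w + 16·w² − 2·u·w − 12·v·w − 21·u − 56·u·w + 7·u² + 42·u·v)·(−7·w + 4·u − 2·v)    [distributive law]
= (6·w + 16·w² − 58·u·w − 12·v·w − 21·u + 7·u² + 42·u·v)·(−7·w + 4·u − 2·v)    [combine like terms]
= −42·w² + 24·u·w − 12·v·w − 112·w³ + 64·u·w² − 32·v·w² + 406·u·w² − 232·u²·w + 116·u·v·w + 84·v·w² − 48·u·v·w + 24·v²·w + 147·u·w − 84·u² + 42·u·v − 49·u²·w + 28·u³ − 14·u²·v − 294·u·v·w + 168·u²·v − 84·u·v²    [distributive law]
= −42·w² + 171·u·w − 12·v·w − 112·w³ + 470·u·w² + 52·v·w² − 281·u²·w − 226·u·v·w + 24·v²·w − 84·u² + 42·u·v + 28·u³ + 154·u²·v − 84·u·v²    [combine like terms]

−42·w² + 171·u·w − 12·v·w − 112·w³ + 470·u·w² + 52·v·w² − 281·u²·w − 226·u·v·w + 24·v²·w − 84·u² + 42·u·v + 28·u³ + 154·u²·v − 84·u·v²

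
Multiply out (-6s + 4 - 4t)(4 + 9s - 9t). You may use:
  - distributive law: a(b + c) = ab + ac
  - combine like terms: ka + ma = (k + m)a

(-6s + 4 - 4t)(4 + 9s - 9t)
= -24s - 54s^2 + 54st + 16 + 36s - 36t - 16t - 36st + 36t^2    [distributive law]
= 12s - 54s^2 + 18st + 16 - 52t + 36t^2    [combine like terms]

12s - 54s^2 + 18st + 16 - 52t + 36t^2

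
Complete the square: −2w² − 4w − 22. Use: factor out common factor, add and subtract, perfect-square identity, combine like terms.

−2(w + 1)² − 20

−2w² − 4w − 22
= −2(w² + 2w) − 22    [factor out -2 from the w-terms]
= −2(w² + 2w + 1 − 1) − 22    [add and subtract 1 inside the bracket]
= −2(w + 1)² + 2 − 22    [perfect-square identity]
= −2(w + 1)² − 20    [combine constants]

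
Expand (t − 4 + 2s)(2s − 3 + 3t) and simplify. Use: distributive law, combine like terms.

(t − 4 + 2s)(2s − 3 + 3t)
= 2st − 3t + 3t² − 8s + 12 − 12t + 4s² − 6s + 6st    [distributive law]
= 8st − 15t + 3t² − 14s + 12 + 4s²    [combine like terms]

8st − 15t + 3t² − 14s + 12 + 4s²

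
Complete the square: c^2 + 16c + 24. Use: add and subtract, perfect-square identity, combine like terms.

(c + 8)^2 - 40

c^2 + 16c + 24
= c^2 + 16c + 64 - 64 + 24    [add and subtract 64]
= (c + 8)^2 - 64 + 24    [perfect-square identity]
= (c + 8)^2 - 40    [combine constants]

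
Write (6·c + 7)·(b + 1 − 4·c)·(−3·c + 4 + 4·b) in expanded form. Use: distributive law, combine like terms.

(6·c + 7)·(b + 1 − 4·c)·(−3·c + 4 + 4·b)
= (6·b·c + 6·c − 24·c^2 + 7·b + 7 − 28·c)·(−3·c + 4 + 4·b)    [distributive law]
= (6·b·c − 22·c − 24·c^2 + 7·b + 7)·(−3·c + 4 + 4·b)    [combine like terms]
= −18·b·c^2 + 24·b·c + 24·b^2·c + 66·c^2 − 88·c − 88·b·c + 72·c^3 − 96·c^2 − 96·b·c^2 − 21·b·c + 28·b + 28·b^2 − 21·c + 28 + 28·b    [distributive law]
= −114·b·c^2 − 85·b·c + 24·b^2·c − 30·c^2 − 109·c + 72·c^3 + 56·b + 28·b^2 + 28    [combine like terms]

−114·b·c^2 − 85·b·c + 24·b^2·c − 30·c^2 − 109·c + 72·c^3 + 56·b + 28·b^2 + 28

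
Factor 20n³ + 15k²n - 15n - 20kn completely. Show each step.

5n(4n² + 3k² - 3 - 4k)

20n³ + 15k²n - 15n - 20kn
= 5(4n³ + 3k²n - 3n - 4kn)    [factor out 5]
= 5n(4n² + 3k² - 3 - 4k)    [factor out n]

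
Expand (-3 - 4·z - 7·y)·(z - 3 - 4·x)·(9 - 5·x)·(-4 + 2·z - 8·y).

-162·z + 306·z² - 18·y·z - 270·x·z + 118·x·z² - 638·x·y·z - 324 - 1404·y - 252·x - 1092·x·y + 240·x² + 200·x²·z + 1040·x²·y - 72·z³ + 162·y·z² + 40·x·z³ - 90·x·y·z² - 160·x²·z² + 360·x²·y·z + 504·y²·z - 280·x·y²·z - 1512·y² - 1176·x·y² + 1120·x²·y²

(-3 - 4·z - 7·y)·(z - 3 - 4·x)·(9 - 5·x)·(-4 + 2·z - 8·y)
= (-3·z + 9 + 12·x - 4·z² + 12·z + 16·x·z - 7·y·z + 21·y + 28·x·y)·(9 - 5·x)·(-4 + 2·z - 8·y)    [distributive law]
= (9·z + 9 + 12·x - 4·z² + 16·x·z - 7·y·z + 21·y + 28·x·y)·(9 - 5·x)·(-4 + 2·z - 8·y)    [combine like terms]
= (81·z - 45·x·z + 81 - 45·x + 108·x - 60·x² - 36·z² + 20·x·z² + 144·x·z - 80·x²·z - 63·y·z + 35·x·y·z + 189·y - 105·x·y + 252·x·y - 140·x²·y)·(-4 + 2·z - 8·y)    [distributive law]
= (81·z + 99·x·z + 81 + 63·x - 60·x² - 36·z² + 20·x·z² - 80·x²·z - 63·y·z + 35·x·y·z + 189·y + 147·x·y - 140·x²·y)·(-4 + 2·z - 8·y)    [combine like terms]
= -324·z + 162·z² - 648·y·z - 396·x·z + 198·x·z² - 792·x·y·z - 324 + 162·z - 648·y - 252·x + 126·x·z - 504·x·y + 240·x² - 120·x²·z + 480·x²·y + 144·z² - 72·z³ + 288·y·z² - 80·x·z² + 40·x·z³ - 160·x·y·z² + 320·x²·z - 160·x²·z² + 640·x²·y·z + 252·y·z - 126·y·z² + 504·y²·z - 140·x·y·z + 70·x·y·z² - 280·x·y²·z - 756·y + 378·y·z - 1512·y² - 588·x·y + 294·x·y·z - 1176·x·y² + 560·x²·y - 280·x²·y·z + 1120·x²·y²    [distributive law]
= -162·z + 306·z² - 18·y·z - 270·x·z + 118·x·z² - 638·x·y·z - 324 - 1404·y - 252·x - 1092·x·y + 240·x² + 200·x²·z + 1040·x²·y - 72·z³ + 162·y·z² + 40·x·z³ - 90·x·y·z² - 160·x²·z² + 360·x²·y·z + 504·y²·z - 280·x·y²·z - 1512·y² - 1176·x·y² + 1120·x²·y²    [combine like terms]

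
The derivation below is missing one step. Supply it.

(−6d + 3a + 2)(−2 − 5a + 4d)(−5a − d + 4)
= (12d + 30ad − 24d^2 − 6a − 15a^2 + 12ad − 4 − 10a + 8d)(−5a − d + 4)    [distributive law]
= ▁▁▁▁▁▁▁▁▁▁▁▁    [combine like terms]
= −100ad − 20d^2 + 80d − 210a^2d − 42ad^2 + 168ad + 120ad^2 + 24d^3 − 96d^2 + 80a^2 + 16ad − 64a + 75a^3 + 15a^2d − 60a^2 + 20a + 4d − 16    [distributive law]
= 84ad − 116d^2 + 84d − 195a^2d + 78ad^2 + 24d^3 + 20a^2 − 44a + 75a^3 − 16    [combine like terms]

After combine like terms, the bracketed line is:

(20d + 42ad − 24d^2 − 16a − 15a^2 − 4)(−5a − d + 4)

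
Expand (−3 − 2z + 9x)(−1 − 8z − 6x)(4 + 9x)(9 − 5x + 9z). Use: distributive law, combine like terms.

108 + 507x + 1044z − 1530x^2 − 7xz + 1512z^2 − 6045x^2z + 922xz^2 − 3699x^3 + 576z^3 − 5580x^2z^2 + 1296xz^3 − 1674x^3z + 2430x^4

(−3 − 2z + 9x)(−1 − 8z − 6x)(4 + 9x)(9 − 5x + 9z)
= (3 + 24z + 18x + 2z + 16z^2 + 12xz − 9x − 72xz − 54x^2)(4 + 9x)(9 − 5x + 9z)    [distributive law]
= (3 + 26z + 9x + 16z^2 − 60xz − 54x^2)(4 + 9x)(9 − 5x + 9z)    [combine like terms]
= (12 + 27x + 104z + 234xz + 36x + 81x^2 + 64z^2 + 144xz^2 − 240xz − 540x^2z − 216x^2 − 486x^3)(9 − 5x + 9z)    [distributive law]
= (12 + 63x + 104z − 6xz − 135x^2 + 64z^2 + 144xz^2 − 540x^2z − 486x^3)(9 − 5x + 9z)    [combine like terms]
= 108 − 60x + 108z + 567x − 315x^2 + 567xz + 936z − 520xz + 936z^2 − 54xz + 30x^2z − 54xz^2 − 1215x^2 + 675x^3 − 1215x^2z + 576z^2 − 320xz^2 + 576z^3 + 1296xz^2 − 720x^2z^2 + 1296xz^3 − 4860x^2z + 2700x^3z − 4860x^2z^2 − 4374x^3 + 2430x^4 − 4374x^3z    [distributive law]
= 108 + 507x + 1044z − 1530x^2 − 7xz + 1512z^2 − 6045x^2z + 922xz^2 − 3699x^3 + 576z^3 − 5580x^2z^2 + 1296xz^3 − 1674x^3z + 2430x^4    [combine like terms]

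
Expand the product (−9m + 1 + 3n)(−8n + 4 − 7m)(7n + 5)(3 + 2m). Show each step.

(−9m + 1 + 3n)(−8n + 4 − 7m)(7n + 5)(3 + 2m)
= (72mn − 36m + 63m^2 − 8n + 4 − 7m − 24n^2 + 12n − 21mn)(7n + 5)(3 + 2m)    [distributive law]
= (51mn − 43m + 63m^2 + 4n + 4 − 24n^2)(7n + 5)(3 + 2m)    [combine like terms]
= (357mn^2 + 255mn − 301mn − 215m + 441m^2n + 315m^2 + 28n^2 + 20n + 28n + 20 − 168n^3 − 120n^2)(3 + 2m)    [distributive law]
= (357mn^2 − 46mn − 215m + 441m^2n + 315m^2 − 92n^2 + 48n + 20 − 168n^3)(3 + 2m)    [combine like terms]
= 1071mn^2 + 714m^2n^2 − 138mn − 92m^2n − 645m − 430m^2 + 1323m^2n + 882m^3n + 945m^2 + 630m^3 − 276n^2 − 184mn^2 + 144n + 96mn + 60 + 40m − 504n^3 − 336mn^3    [distributive law]
= 887mn^2 + 714m^2n^2 − 42mn + 1231m^2n − 605m + 515m^2 + 882m^3n + 630m^3 − 276n^2 + 144n + 60 − 504n^3 − 336mn^3    [combine like terms]

887mn^2 + 714m^2n^2 − 42mn + 1231m^2n − 605m + 515m^2 + 882m^3n + 630m^3 − 276n^2 + 144n + 60 − 504n^3 − 336mn^3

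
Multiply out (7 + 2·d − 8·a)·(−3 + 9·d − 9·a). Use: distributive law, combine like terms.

−21 + 57·d − 39·a + 18·d² − 90·a·d + 72·a²

(7 + 2·d − 8·a)·(−3 + 9·d − 9·a)
= −21 + 63·d − 63·a − 6·d + 18·d² − 18·a·d + 24·a − 72·a·d + 72·a²    [distributive law]
= −21 + 57·d − 39·a + 18·d² − 90·a·d + 72·a²    [combine like terms]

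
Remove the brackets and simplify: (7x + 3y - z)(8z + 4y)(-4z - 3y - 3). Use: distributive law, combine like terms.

(7x + 3y - z)(8z + 4y)(-4z - 3y - 3)
= (56xz + 28xy + 24yz + 12y² - 8z² - 4yz)(-4z - 3y - 3)    [distributive law]
= (56xz + 28xy + 20yz + 12y² - 8z²)(-4z - 3y - 3)    [combine like terms]
= -224xz² - 168xyz - 168xz - 112xyz - 84xy² - 84xy - 80yz² - 60y²z - 60yz - 48y²z - 36y³ - 36y² + 32z³ + 24yz² + 24z²    [distributive law]
= -224xz² - 280xyz - 168xz - 84xy² - 84xy - 56yz² - 108y²z - 60yz - 36y³ - 36y² + 32z³ + 24z²    [combine like terms]

-224xz² - 280xyz - 168xz - 84xy² - 84xy - 56yz² - 108y²z - 60yz - 36y³ - 36y² + 32z³ + 24z²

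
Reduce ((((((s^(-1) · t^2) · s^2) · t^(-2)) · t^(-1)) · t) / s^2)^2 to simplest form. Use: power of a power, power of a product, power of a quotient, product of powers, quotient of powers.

s^(-2)

((((((s^(-1) · t^2) · s^2) · t^(-2)) · t^(-1)) · t) / s^2)^2
= ((((((s^(-1) · t^2) · s^2) · t^(-2)) · t^(-1)) · t)^2) / ((s^2)^2)    [power of a quotient]
= ((((((s^(-1) · t^2) · s^2) · t^(-2)) · t^(-1))^2) · (t^2)) / ((s^2)^2)    [power of a product]
= ((((((s^(-1) · t^2) · s^2) · t^(-2))^2) · ((t^(-1))^2)) · (t^2)) / ((s^2)^2)    [power of a product]
= ((((((s^(-1) · t^2) · s^2)^2) · ((t^(-2))^2)) · ((t^(-1))^2)) · (t^2)) / ((s^2)^2)    [power of a product]
= ((((((s^(-1) · t^2)^2) · ((s^2)^2)) · ((t^(-2))^2)) · ((t^(-1))^2)) · (t^2)) / ((s^2)^2)    [power of a product]
= (((((((s^(-1))^2) · ((t^2)^2)) · ((s^2)^2)) · ((t^(-2))^2)) · ((t^(-1))^2)) · (t^2)) / ((s^2)^2)    [power of a product]
= (((((s^(-2) · ((t^2)^2)) · ((s^2)^2)) · ((t^(-2))^2)) · ((t^(-1))^2)) · (t^2)) / ((s^2)^2)    [power of a power]
= (((((s^(-2) · t^4) · ((s^2)^2)) · ((t^(-2))^2)) · ((t^(-1))^2)) · (t^2)) / ((s^2)^2)    [power of a power]
= (((((s^(-2) · t^4) · s^4) · ((t^(-2))^2)) · ((t^(-1))^2)) · (t^2)) / ((s^2)^2)    [power of a power]
= (((((s^(-2) · t^4) · s^4) · t^(-4)) · ((t^(-1))^2)) · (t^2)) / ((s^2)^2)    [power of a power]
= (((((s^(-2) · t^4) · s^4) · t^(-4)) · t^(-2)) · (t^2)) / ((s^2)^2)    [power of a power]
= (((((s^(-2) · t^4) · s^4) · t^(-4)) · t^(-2)) · t^2) / s^4    [power of a power]
= s^(-2)    [quotient of powers; product of powers]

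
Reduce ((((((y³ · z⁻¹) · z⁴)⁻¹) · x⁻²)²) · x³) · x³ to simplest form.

x²y⁻⁶z⁻⁶

((((((y³ · z⁻¹) · z⁴)⁻¹) · x⁻²)²) · x³) · x³
= ((((((y³ · z⁻¹) · z⁴)⁻¹)²) · ((x⁻²)²)) · x³) · x³    [power of a product]
= (((((y³ · z⁻¹) · z⁴)⁻²) · ((x⁻²)²)) · x³) · x³    [power of a power]
= (((((y³ · z⁻¹)⁻²) · ((z⁴)⁻²)) · ((x⁻²)²)) · x³) · x³    [power of a product]
= ((((((y³)⁻²) · ((z⁻¹)⁻²)) · ((z⁴)⁻²)) · ((x⁻²)²)) · x³) · x³    [power of a product]
= ((((y⁻⁶ · ((z⁻¹)⁻²)) · ((z⁴)⁻²)) · ((x⁻²)²)) · x³) · x³    [power of a power]
= ((((y⁻⁶ · z²) · ((z⁴)⁻²)) · ((x⁻²)²)) · x³) · x³    [power of a power]
= ((((y⁻⁶ · z²) · z⁻⁸) · ((x⁻²)²)) · x³) · x³    [power of a power]
= ((((y⁻⁶ · z²) · z⁻⁸) · x⁻⁴) · x³) · x³    [power of a power]
= x²y⁻⁶z⁻⁶    [product of powers]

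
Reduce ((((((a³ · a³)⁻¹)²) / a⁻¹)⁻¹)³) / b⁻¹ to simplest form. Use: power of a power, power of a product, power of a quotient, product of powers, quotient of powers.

a³³·b

((((((a³ · a³)⁻¹)²) / a⁻¹)⁻¹)³) / b⁻¹
= (((((a³ · a³)⁻¹)²) / a⁻¹)⁻³) / b⁻¹    [power of a power]
= (((((a³ · a³)⁻¹)²)⁻³) / ((a⁻¹)⁻³)) / b⁻¹    [power of a quotient]
= ((((a³ · a³)⁻¹)⁻⁶) / ((a⁻¹)⁻³)) / b⁻¹    [power of a power]
= (((a³ · a³)⁶) / ((a⁻¹)⁻³)) / b⁻¹    [power of a power]
= ((((a³)⁶) · ((a³)⁶)) / ((a⁻¹)⁻³)) / b⁻¹    [power of a product]
= ((a¹⁸ · ((a³)⁶)) / ((a⁻¹)⁻³)) / b⁻¹    [power of a power]
= ((a¹⁸ · a¹⁸) / ((a⁻¹)⁻³)) / b⁻¹    [power of a power]
= (a³⁶ / ((a⁻¹)⁻³)) / b⁻¹    [product of powers]
= (a³⁶ / a³) / b⁻¹    [power of a power]
= a³³ / b⁻¹    [quotient of powers]
= a³³·b    [quotient of powers]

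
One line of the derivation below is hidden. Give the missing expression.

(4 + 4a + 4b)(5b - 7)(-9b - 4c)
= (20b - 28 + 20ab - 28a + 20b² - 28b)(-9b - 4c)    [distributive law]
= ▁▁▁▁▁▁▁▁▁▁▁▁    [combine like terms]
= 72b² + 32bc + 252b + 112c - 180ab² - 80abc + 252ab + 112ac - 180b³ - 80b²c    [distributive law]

By combine like terms:

(-8b - 28 + 20ab - 28a + 20b²)(-9b - 4c)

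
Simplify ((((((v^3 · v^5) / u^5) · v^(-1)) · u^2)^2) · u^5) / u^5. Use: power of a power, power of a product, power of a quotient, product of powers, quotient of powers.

((((((v^3 · v^5) / u^5) · v^(-1)) · u^2)^2) · u^5) / u^5
= ((((((v^3 · v^5) / u^5) · v^(-1))^2) · ((u^2)^2)) · u^5) / u^5    [power of a product]
= ((((((v^3 · v^5) / u^5)^2) · ((v^(-1))^2)) · ((u^2)^2)) · u^5) / u^5    [power of a product]
= ((((((v^3 · v^5)^2) / ((u^5)^2)) · ((v^(-1))^2)) · ((u^2)^2)) · u^5) / u^5    [power of a quotient]
= (((((((v^3)^2) · ((v^5)^2)) / ((u^5)^2)) · ((v^(-1))^2)) · ((u^2)^2)) · u^5) / u^5    [power of a product]
= (((((v^6 · ((v^5)^2)) / ((u^5)^2)) · ((v^(-1))^2)) · ((u^2)^2)) · u^5) / u^5    [power of a power]
= (((((v^6 · v^10) / ((u^5)^2)) · ((v^(-1))^2)) · ((u^2)^2)) · u^5) / u^5    [power of a power]
= ((((v^16 / ((u^5)^2)) · ((v^(-1))^2)) · ((u^2)^2)) · u^5) / u^5    [product of powers]
= ((((v^16 / u^10) · ((v^(-1))^2)) · ((u^2)^2)) · u^5) / u^5    [power of a power]
= ((((v^16 / u^10) · v^(-2)) · ((u^2)^2)) · u^5) / u^5    [power of a power]
= ((((v^16 / u^10) · v^(-2)) · u^4) · u^5) / u^5    [power of a power]
= u^(-6)v^14    [quotient of powers; product of powers]

u^(-6)v^14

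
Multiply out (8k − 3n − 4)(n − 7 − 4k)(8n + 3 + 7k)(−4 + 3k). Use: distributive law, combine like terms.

−175kn^2 + 417k^2n^2 + 1389kn + 41k^2n − 348k^3n − 52k + 1732k^2 − 232k^3 − 672k^4 + 96n^3 − 72kn^3 − 508n^2 − 1100n − 336

(8k − 3n − 4)(n − 7 − 4k)(8n + 3 + 7k)(−4 + 3k)
= (8kn − 56k − 32k^2 − 3n^2 + 21n + 12kn − 4n + 28 + 16k)(8n + 3 + 7k)(−4 + 3k)    [distributive law]
= (20kn − 40k − 32k^2 − 3n^2 + 17n + 28)(8n + 3 + 7k)(−4 + 3k)    [combine like terms]
= (160kn^2 + 60kn + 140k^2n − 320kn − 120k − 280k^2 − 256k^2n − 96k^2 − 224k^3 − 24n^3 − 9n^2 − 21kn^2 + 136n^2 + 51n + 119kn + 224n + 84 + 196k)(−4 + 3k)    [distributive law]
= (139kn^2 − 141kn − 116k^2n + 76k − 376k^2 − 224k^3 − 24n^3 + 127n^2 + 275n + 84)(−4 + 3k)    [combine like terms]
= −556kn^2 + 417k^2n^2 + 564kn − 423k^2n + 464k^2n − 348k^3n − 304k + 228k^2 + 1504k^2 − 1128k^3 + 896k^3 − 672k^4 + 96n^3 − 72kn^3 − 508n^2 + 381kn^2 − 1100n + 825kn − 336 + 252k    [distributive law]
= −175kn^2 + 417k^2n^2 + 1389kn + 41k^2n − 348k^3n − 52k + 1732k^2 − 232k^3 − 672k^4 + 96n^3 − 72kn^3 − 508n^2 − 1100n − 336    [combine like terms]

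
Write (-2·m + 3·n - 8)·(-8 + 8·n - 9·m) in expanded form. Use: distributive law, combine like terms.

88·m - 43·m·n + 18·m^2 - 88·n + 24·n^2 + 64

(-2·m + 3·n - 8)·(-8 + 8·n - 9·m)
= 16·m - 16·m·n + 18·m^2 - 24·n + 24·n^2 - 27·m·n + 64 - 64·n + 72·m    [distributive law]
= 88·m - 43·m·n + 18·m^2 - 88·n + 24·n^2 + 64    [combine like terms]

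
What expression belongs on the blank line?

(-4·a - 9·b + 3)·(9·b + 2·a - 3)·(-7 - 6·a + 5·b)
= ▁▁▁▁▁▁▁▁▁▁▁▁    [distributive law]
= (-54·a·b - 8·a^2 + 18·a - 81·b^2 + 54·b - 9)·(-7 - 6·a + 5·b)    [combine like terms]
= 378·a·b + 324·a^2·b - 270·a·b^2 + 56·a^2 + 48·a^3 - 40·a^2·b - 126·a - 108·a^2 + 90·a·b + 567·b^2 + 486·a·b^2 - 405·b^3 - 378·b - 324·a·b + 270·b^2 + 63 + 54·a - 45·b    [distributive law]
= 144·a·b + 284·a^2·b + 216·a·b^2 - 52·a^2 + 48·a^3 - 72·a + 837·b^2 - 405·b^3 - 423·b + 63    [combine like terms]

Applying distributive law to the line above:

(-36·a·b - 8·a^2 + 12·a - 81·b^2 - 18·a·b + 27·b + 27·b + 6·a - 9)·(-7 - 6·a + 5·b)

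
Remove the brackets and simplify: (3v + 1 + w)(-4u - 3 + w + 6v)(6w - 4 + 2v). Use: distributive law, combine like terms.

-80uvw + 40uv - 24uv² - 58vw + 6v - 78v² + 56vw² + 126v²w + 36v³ - 8uw + 16u - 10w + 12 - 16w² - 24uw² + 6w³

(3v + 1 + w)(-4u - 3 + w + 6v)(6w - 4 + 2v)
= (-12uv - 9v + 3vw + 18v² - 4u - 3 + w + 6v - 4uw - 3w + w² + 6vw)(6w - 4 + 2v)    [distributive law]
= (-12uv - 3v + 9vw + 18v² - 4u - 3 - 2w - 4uw + w²)(6w - 4 + 2v)    [combine like terms]
= -72uvw + 48uv - 24uv² - 18vw + 12v - 6v² + 54vw² - 36vw + 18v²w + 108v²w - 72v² + 36v³ - 24uw + 16u - 8uv - 18w + 12 - 6v - 12w² + 8w - 4vw - 24uw² + 16uw - 8uvw + 6w³ - 4w² + 2vw²    [distributive law]
= -80uvw + 40uv - 24uv² - 58vw + 6v - 78v² + 56vw² + 126v²w + 36v³ - 8uw + 16u - 10w + 12 - 16w² - 24uw² + 6w³    [combine like terms]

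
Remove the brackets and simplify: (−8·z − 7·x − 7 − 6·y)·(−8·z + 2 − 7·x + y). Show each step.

(−8·z − 7·x − 7 − 6·y)·(−8·z + 2 − 7·x + y)
= 64·z^2 − 16·z + 56·x·z − 8·y·z + 56·x·z − 14·x + 49·x^2 − 7·x·y + 56·z − 14 + 49·x − 7·y + 48·y·z − 12·y + 42·x·y − 6·y^2    [distributive law]
= 64·z^2 + 40·z + 112·x·z + 40·y·z + 35·x + 49·x^2 + 35·x·y − 14 − 19·y − 6·y^2    [combine like terms]

64·z^2 + 40·z + 112·x·z + 40·y·z + 35·x + 49·x^2 + 35·x·y − 14 − 19·y − 6·y^2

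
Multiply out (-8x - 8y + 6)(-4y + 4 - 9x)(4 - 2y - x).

(-8x - 8y + 6)(-4y + 4 - 9x)(4 - 2y - x)
= (32xy - 32x + 72x^2 + 32y^2 - 32y + 72xy - 24y + 24 - 54x)(4 - 2y - x)    [distributive law]
= (104xy - 86x + 72x^2 + 32y^2 - 56y + 24)(4 - 2y - x)    [combine like terms]
= 416xy - 208xy^2 - 104x^2y - 344x + 172xy + 86x^2 + 288x^2 - 144x^2y - 72x^3 + 128y^2 - 64y^3 - 32xy^2 - 224y + 112y^2 + 56xy + 96 - 48y - 24x    [distributive law]
= 644xy - 240xy^2 - 248x^2y - 368x + 374x^2 - 72x^3 + 240y^2 - 64y^3 - 272y + 96    [combine like terms]

644xy - 240xy^2 - 248x^2y - 368x + 374x^2 - 72x^3 + 240y^2 - 64y^3 - 272y + 96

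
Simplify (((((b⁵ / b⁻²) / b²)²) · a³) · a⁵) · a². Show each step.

a¹⁰b¹⁰

(((((b⁵ / b⁻²) / b²)²) · a³) · a⁵) · a²
= (((((b⁵ / b⁻²)²) / ((b²)²)) · a³) · a⁵) · a²    [power of a quotient]
= ((((((b⁵)²) / ((b⁻²)²)) / ((b²)²)) · a³) · a⁵) · a²    [power of a quotient]
= ((((b¹⁰ / ((b⁻²)²)) / ((b²)²)) · a³) · a⁵) · a²    [power of a power]
= ((((b¹⁰ / b⁻⁴) / ((b²)²)) · a³) · a⁵) · a²    [power of a power]
= (((b¹⁴ / ((b²)²)) · a³) · a⁵) · a²    [quotient of powers]
= (((b¹⁴ / b⁴) · a³) · a⁵) · a²    [power of a power]
= ((b¹⁰ · a³) · a⁵) · a²    [quotient of powers]
= a¹⁰b¹⁰    [product of powers]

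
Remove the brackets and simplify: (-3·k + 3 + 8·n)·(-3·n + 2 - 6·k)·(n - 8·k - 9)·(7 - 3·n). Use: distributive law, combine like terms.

(-3·k + 3 + 8·n)·(-3·n + 2 - 6·k)·(n - 8·k - 9)·(7 - 3·n)
= (9·k·n - 6·k + 18·k^2 - 9·n + 6 - 18·k - 24·n^2 + 16·n - 48·k·n)·(n - 8·k - 9)·(7 - 3·n)    [distributive law]
= (-39·k·n - 24·k + 18·k^2 + 7·n + 6 - 24·n^2)·(n - 8·k - 9)·(7 - 3·n)    [combine like terms]
= (-39·k·n^2 + 312·k^2·n + 351·k·n - 24·k·n + 192·k^2 + 216·k + 18·k^2·n - 144·k^3 - 162·k^2 + 7·n^2 - 56·k·n - 63·n + 6·n - 48·k - 54 - 24·n^3 + 192·k·n^2 + 216·n^2)·(7 - 3·n)    [distributive law]
= (153·k·n^2 + 330·k^2·n + 271·k·n + 30·k^2 + 168·k - 144·k^3 + 223·n^2 - 57·n - 54 - 24·n^3)·(7 - 3·n)    [combine like terms]
= 1071·k·n^2 - 459·k·n^3 + 2310·k^2·n - 990·k^2·n^2 + 1897·k·n - 813·k·n^2 + 210·k^2 - 90·k^2·n + 1176·k - 504·k·n - 1008·k^3 + 432·k^3·n + 1561·n^2 - 669·n^3 - 399·n + 171·n^2 - 378 + 162·n - 168·n^3 + 72·n^4    [distributive law]
= 258·k·n^2 - 459·k·n^3 + 2220·k^2·n - 990·k^2·n^2 + 1393·k·n + 210·k^2 + 1176·k - 1008·k^3 + 432·k^3·n + 1732·n^2 - 837·n^3 - 237·n - 378 + 72·n^4    [combine like terms]

258·k·n^2 - 459·k·n^3 + 2220·k^2·n - 990·k^2·n^2 + 1393·k·n + 210·k^2 + 1176·k - 1008·k^3 + 432·k^3·n + 1732·n^2 - 837·n^3 - 237·n - 378 + 72·n^4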